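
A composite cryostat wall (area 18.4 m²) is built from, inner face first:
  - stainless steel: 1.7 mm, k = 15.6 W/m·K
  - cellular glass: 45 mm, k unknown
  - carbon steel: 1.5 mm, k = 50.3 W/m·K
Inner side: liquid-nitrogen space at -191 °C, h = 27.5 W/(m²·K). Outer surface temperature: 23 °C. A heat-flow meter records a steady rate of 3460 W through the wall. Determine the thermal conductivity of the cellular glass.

k ≈ 0.0409 W/(m·K)

Series thermal resistances:
R_inner film = 1/(h_i·A) = 1/(27.5×18.4) = 0.001976 K/W
R_stainless steel = L/(kA) = 0.0017/(15.6×18.4) = 5.923×10^-6 K/W
R_carbon steel = L/(kA) = 0.0015/(50.3×18.4) = 1.621×10^-6 K/W
Sum of known resistances R_other = 0.001984 K/W
Total R = ΔT/Q = 214/3460 = 0.06185 K/W
R_cellular glass = R_total − R_other = 0.05987 K/W
k = L/(R·A) = 0.045/(0.05987×18.4)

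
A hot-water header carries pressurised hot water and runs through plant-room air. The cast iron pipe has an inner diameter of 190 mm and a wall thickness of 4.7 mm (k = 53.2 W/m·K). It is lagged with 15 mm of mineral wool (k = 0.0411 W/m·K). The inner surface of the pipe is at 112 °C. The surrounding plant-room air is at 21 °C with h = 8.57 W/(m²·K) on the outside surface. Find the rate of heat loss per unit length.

Per-layer cylindrical resistances, series-summed:
R_cast iron pipe wall = ln(99.7/95)/(2π×53.2×1) = 1.445×10^-4 K/W
R_mineral wool = ln(114.7/99.7)/(2π×0.0411×1) = 0.5427 K/W
R_outer film = 1/(h_o·2πr_oL) = 1/(8.57×2π×0.1147×1) = 0.1619 K/W
R_total = 0.7048 K/W
Q = ΔT/R_total = 91/0.7048

q′ ≈ 129 W/m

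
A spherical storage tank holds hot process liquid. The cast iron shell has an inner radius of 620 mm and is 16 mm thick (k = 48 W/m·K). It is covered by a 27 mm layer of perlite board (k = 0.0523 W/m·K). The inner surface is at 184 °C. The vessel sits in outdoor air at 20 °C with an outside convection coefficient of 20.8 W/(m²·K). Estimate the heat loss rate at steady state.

Q ≈ 1540 W

Radial (spherical) resistances in series:
R_cast iron shell = (1/0.62 − 1/0.636)/(4π×48) = 6.727×10^-5 K/W
R_perlite board = (1/0.636 − 1/0.663)/(4π×0.0523) = 0.09743 K/W
R_outer film = 1/(h·4πr_o²) = 1/(20.8×4π×0.663²) = 0.008704 K/W
R_total = 0.1062 K/W
Q = ΔT/R_total = 164/0.1062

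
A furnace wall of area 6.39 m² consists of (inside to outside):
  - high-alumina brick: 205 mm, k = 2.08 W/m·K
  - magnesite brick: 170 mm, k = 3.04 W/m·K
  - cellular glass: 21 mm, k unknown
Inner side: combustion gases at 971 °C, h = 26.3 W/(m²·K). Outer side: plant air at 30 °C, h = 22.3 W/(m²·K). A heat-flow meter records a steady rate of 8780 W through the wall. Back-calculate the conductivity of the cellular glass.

k ≈ 0.0469 W/(m·K)

Series thermal resistances:
R_inner film = 1/(h_i·A) = 1/(26.3×6.39) = 0.00595 K/W
R_high-alumina brick = L/(kA) = 0.205/(2.08×6.39) = 0.01542 K/W
R_magnesite brick = L/(kA) = 0.17/(3.04×6.39) = 0.008751 K/W
R_outer film = 1/(h_o·A) = 1/(22.3×6.39) = 0.007018 K/W
Sum of known resistances R_other = 0.03714 K/W
Total R = ΔT/Q = 941/8780 = 0.1072 K/W
R_cellular glass = R_total − R_other = 0.07003 K/W
k = L/(R·A) = 0.021/(0.07003×6.39)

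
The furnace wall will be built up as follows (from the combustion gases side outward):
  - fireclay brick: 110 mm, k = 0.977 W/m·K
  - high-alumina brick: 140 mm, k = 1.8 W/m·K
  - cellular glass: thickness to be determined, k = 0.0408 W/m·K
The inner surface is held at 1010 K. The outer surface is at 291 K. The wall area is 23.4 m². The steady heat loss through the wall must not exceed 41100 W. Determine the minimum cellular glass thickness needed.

Thermal resistances in series:
R_fireclay brick = L/(kA) = 0.11/(0.977×23.4) = 0.004812 K/W
R_high-alumina brick = L/(kA) = 0.14/(1.8×23.4) = 0.003324 K/W
Sum of the known resistances R_other = 0.008135 K/W
Required total resistance R_tot = ΔT/Q_allow = 719/41100 = 0.01749 K/W
R_cellular glass = R_tot − R_other = 0.009359 K/W
L = R·k·A = 0.009359×0.0408×23.4

L ≈ 8.93 mm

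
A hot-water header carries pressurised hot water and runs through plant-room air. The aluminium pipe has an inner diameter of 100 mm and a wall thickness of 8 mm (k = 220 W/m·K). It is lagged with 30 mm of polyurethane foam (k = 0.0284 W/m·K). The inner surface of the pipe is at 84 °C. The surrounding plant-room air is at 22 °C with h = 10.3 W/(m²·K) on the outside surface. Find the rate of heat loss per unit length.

q′ ≈ 24.7 W/m

Radial resistances (cylindrical: R_cond = ln(r_o/r_i)/(2πkL), R_conv = 1/(h·2πrL)):
R_aluminium pipe wall = ln(58/50)/(2π×220×1) = 1.074×10^-4 K/W
R_polyurethane foam = ln(88/58)/(2π×0.0284×1) = 2.336 K/W
R_outer film = 1/(h_o·2πr_oL) = 1/(10.3×2π×0.088×1) = 0.1756 K/W
R_total = 2.512 K/W
Q = ΔT/R_total = 62/2.512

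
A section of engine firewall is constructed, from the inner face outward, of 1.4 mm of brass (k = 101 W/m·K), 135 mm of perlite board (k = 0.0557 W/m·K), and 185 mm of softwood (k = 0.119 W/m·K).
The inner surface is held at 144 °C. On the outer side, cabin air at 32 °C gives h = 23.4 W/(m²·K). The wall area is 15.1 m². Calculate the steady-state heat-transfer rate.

Using the resistance-network approach (series):
R_brass = L/(kA) = 0.0014/(101×15.1) = 9.18×10^-7 K/W
R_perlite board = L/(kA) = 0.135/(0.0557×15.1) = 0.1605 K/W
R_softwood = L/(kA) = 0.185/(0.119×15.1) = 0.103 K/W
R_outer film = 1/(h_o·A) = 1/(23.4×15.1) = 0.00283 K/W
R_total = 0.2663 K/W
Q = ΔT / R_total = 112 / 0.2663

Q ≈ 421 W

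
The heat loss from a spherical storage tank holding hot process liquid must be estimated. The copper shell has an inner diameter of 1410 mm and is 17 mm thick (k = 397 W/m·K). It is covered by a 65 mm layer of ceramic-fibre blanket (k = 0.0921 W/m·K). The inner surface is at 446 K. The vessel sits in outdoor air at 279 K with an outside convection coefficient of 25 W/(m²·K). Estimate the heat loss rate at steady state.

Q ≈ 1610 W

Spherical conduction: R = (1/r_in − 1/r_out)/(4πk) per layer; series-sum.
R_copper shell = (1/0.705 − 1/0.722)/(4π×397) = 6.695×10^-6 K/W
R_ceramic-fibre blanket = (1/0.722 − 1/0.787)/(4π×0.0921) = 0.09884 K/W
R_outer film = 1/(h·4πr_o²) = 1/(25×4π×0.787²) = 0.005139 K/W
R_total = 0.104 K/W
Q = ΔT/R_total = 167/0.104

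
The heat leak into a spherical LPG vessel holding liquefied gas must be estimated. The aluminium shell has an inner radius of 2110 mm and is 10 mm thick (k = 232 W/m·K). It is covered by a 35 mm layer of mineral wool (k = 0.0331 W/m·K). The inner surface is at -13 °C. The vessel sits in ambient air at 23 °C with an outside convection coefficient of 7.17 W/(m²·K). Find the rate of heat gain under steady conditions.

Each spherical layer contributes R = (1/r_i − 1/r_o)/(4πk):
R_aluminium shell = (1/2.11 − 1/2.12)/(4π×232) = 7.668×10^-7 K/W
R_mineral wool = (1/2.12 − 1/2.155)/(4π×0.0331) = 0.01842 K/W
R_outer film = 1/(h·4πr_o²) = 1/(7.17×4π×2.155²) = 0.00239 K/W
R_total = 0.02081 K/W
Q = ΔT/R_total = 36/0.02081

Q ≈ 1730 W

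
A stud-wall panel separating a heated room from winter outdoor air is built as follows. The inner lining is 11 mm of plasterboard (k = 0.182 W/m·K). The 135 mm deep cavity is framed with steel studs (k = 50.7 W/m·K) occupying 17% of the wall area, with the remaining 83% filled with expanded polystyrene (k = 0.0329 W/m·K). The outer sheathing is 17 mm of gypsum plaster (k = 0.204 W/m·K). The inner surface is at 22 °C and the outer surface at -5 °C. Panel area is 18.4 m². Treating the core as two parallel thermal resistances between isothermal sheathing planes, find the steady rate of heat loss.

Q ≈ 3120 W

Sheathing layers in series; stud and cavity paths in parallel between them.
R_inner = 0.011/(0.182×18.4) = 0.003285 K/W
R_stud  = 0.135/(50.7×0.17×18.4) = 8.513×10^-4 K/W
R_cav   = 0.135/(0.0329×0.83×18.4) = 0.2687 K/W
1/R_core = 1/R_stud + 1/R_cav → R_core = 8.486×10^-4 K/W
R_outer = 0.017/(0.204×18.4) = 0.004529 K/W
R_total = 0.008662 K/W
Q = ΔT/R_total = 27/0.008662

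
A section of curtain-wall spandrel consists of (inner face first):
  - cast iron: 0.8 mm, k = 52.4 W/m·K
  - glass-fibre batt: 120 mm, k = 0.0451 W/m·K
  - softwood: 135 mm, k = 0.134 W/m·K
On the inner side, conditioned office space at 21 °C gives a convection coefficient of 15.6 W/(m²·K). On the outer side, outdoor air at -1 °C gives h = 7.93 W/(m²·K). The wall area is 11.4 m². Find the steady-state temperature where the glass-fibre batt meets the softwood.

T ≈ 5.46 °C

Thermal resistances in series:
R_inner film = 1/(h_i·A) = 1/(15.6×11.4) = 0.005623 K/W
R_cast iron = L/(kA) = 0.0008/(52.4×11.4) = 1.339×10^-6 K/W
R_glass-fibre batt = L/(kA) = 0.12/(0.0451×11.4) = 0.2334 K/W
R_softwood = L/(kA) = 0.135/(0.134×11.4) = 0.08837 K/W
R_outer film = 1/(h_o·A) = 1/(7.93×11.4) = 0.01106 K/W
R_total = 0.3385 K/W;  Q = ΔT/R_total = 22/0.3385 = 65 W
T_interface = T_inner − Q·ΣR(inner→interface) = 21 − 65×0.239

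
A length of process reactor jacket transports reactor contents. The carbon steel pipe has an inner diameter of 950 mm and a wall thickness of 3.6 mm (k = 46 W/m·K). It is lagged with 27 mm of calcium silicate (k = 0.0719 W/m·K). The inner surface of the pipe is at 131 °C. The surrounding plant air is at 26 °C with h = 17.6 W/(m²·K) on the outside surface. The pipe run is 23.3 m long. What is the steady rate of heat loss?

Radial resistances (cylindrical: R_cond = ln(r_o/r_i)/(2πkL), R_conv = 1/(h·2πrL)):
R_carbon steel pipe wall = ln(478.6/475)/(2π×46×23.3) = 1.121×10^-6 K/W
R_calcium silicate = ln(505.6/478.6)/(2π×0.0719×23.3) = 0.005214 K/W
R_outer film = 1/(h_o·2πr_oL) = 1/(17.6×2π×0.5056×23.3) = 7.676×10^-4 K/W
R_total = 0.005983 K/W
Q = ΔT/R_total = 105/0.005983

Q ≈ 17600 W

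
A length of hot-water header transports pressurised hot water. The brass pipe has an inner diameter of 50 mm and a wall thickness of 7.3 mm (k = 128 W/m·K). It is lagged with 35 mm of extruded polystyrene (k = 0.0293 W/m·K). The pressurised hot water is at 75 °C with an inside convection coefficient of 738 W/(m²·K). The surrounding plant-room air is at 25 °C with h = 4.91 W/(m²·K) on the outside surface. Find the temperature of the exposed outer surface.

T ≈ 30.4 °C

Cylindrical conduction, so R = ln(r₂/r₁)/(2πkL) per layer, in series:
R_inner film = 1/(h_i·2πr₁L) = 1/(738×2π×0.025×1) = 0.008626 K/W
R_brass pipe wall = ln(32.3/25)/(2π×128×1) = 3.185×10^-4 K/W
R_extruded polystyrene = ln(67.3/32.3)/(2π×0.0293×1) = 3.988 K/W
R_outer film = 1/(h_o·2πr_oL) = 1/(4.91×2π×0.0673×1) = 0.4816 K/W
R_total = 4.478 K/W
Q = ΔT/R_total = 50/4.478
Q = 11.2 W/m
T_interface = T_inner − Q·ΣR(inner→interface) = 75 − 11.2×3.996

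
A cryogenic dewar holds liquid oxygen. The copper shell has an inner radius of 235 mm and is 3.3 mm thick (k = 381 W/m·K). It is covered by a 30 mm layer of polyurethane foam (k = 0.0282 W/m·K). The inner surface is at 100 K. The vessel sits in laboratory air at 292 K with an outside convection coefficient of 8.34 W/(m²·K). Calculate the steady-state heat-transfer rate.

Each spherical layer contributes R = (1/r_i − 1/r_o)/(4πk):
R_copper shell = (1/0.235 − 1/0.2383)/(4π×381) = 1.231×10^-5 K/W
R_polyurethane foam = (1/0.2383 − 1/0.2683)/(4π×0.0282) = 1.324 K/W
R_outer film = 1/(h·4πr_o²) = 1/(8.34×4π×0.2683²) = 0.1326 K/W
R_total = 1.457 K/W
Q = ΔT/R_total = 192/1.457

Q ≈ 132 W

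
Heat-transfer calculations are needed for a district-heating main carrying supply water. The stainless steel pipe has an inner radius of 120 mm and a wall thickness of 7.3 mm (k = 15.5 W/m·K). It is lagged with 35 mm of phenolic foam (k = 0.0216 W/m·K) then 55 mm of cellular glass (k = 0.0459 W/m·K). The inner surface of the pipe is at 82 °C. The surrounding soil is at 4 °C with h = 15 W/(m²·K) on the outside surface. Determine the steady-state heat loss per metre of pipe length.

q′ ≈ 27.4 W/m

Per-layer cylindrical resistances, series-summed:
R_stainless steel pipe wall = ln(127.3/120)/(2π×15.5×1) = 6.064×10^-4 K/W
R_phenolic foam = ln(162.3/127.3)/(2π×0.0216×1) = 1.79 K/W
R_cellular glass = ln(217.3/162.3)/(2π×0.0459×1) = 1.012 K/W
R_outer film = 1/(h_o·2πr_oL) = 1/(15×2π×0.2173×1) = 0.04883 K/W
R_total = 2.851 K/W
Q = ΔT/R_total = 78/2.851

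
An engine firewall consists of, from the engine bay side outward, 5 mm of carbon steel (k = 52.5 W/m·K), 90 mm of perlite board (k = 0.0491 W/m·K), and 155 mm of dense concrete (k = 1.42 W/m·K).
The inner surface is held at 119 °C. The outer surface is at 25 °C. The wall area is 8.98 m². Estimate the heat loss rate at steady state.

Q ≈ 435 W

Thermal resistances in series:
R_carbon steel = L/(kA) = 0.005/(52.5×8.98) = 1.061×10^-5 K/W
R_perlite board = L/(kA) = 0.09/(0.0491×8.98) = 0.2041 K/W
R_dense concrete = L/(kA) = 0.155/(1.42×8.98) = 0.01216 K/W
R_total = 0.2163 K/W
Q = ΔT / R_total = 94 / 0.2163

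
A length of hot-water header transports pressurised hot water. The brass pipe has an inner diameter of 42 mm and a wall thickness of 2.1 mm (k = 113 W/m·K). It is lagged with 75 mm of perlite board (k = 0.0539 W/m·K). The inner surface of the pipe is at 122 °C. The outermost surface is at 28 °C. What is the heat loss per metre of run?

q′ ≈ 22 W/m

Treating each annulus and film as a series resistance:
R_brass pipe wall = ln(23.1/21)/(2π×113×1) = 1.342×10^-4 K/W
R_perlite board = ln(98.1/23.1)/(2π×0.0539×1) = 4.27 K/W
R_total = 4.27 K/W
Q = ΔT/R_total = 94/4.27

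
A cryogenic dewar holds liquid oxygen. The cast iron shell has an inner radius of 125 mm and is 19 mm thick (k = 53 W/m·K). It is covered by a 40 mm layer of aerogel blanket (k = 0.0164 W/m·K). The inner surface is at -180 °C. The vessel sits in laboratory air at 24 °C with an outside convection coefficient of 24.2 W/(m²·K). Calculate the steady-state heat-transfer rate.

Q ≈ 27.5 W

Radial (spherical) resistances in series:
R_cast iron shell = (1/0.125 − 1/0.144)/(4π×53) = 0.001585 K/W
R_aerogel blanket = (1/0.144 − 1/0.184)/(4π×0.0164) = 7.325 K/W
R_outer film = 1/(h·4πr_o²) = 1/(24.2×4π×0.184²) = 0.09713 K/W
R_total = 7.424 K/W
Q = ΔT/R_total = 204/7.424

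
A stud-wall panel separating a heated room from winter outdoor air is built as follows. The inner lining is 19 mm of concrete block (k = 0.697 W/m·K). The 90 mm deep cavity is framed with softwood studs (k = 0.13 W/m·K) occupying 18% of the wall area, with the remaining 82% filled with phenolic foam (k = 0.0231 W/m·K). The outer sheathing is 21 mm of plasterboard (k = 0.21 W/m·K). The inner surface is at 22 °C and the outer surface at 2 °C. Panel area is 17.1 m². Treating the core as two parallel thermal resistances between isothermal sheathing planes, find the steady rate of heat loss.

Sheathing layers in series; stud and cavity paths in parallel between them.
R_inner = 0.019/(0.697×17.1) = 0.001594 K/W
R_stud  = 0.09/(0.13×0.18×17.1) = 0.2249 K/W
R_cav   = 0.09/(0.0231×0.82×17.1) = 0.2779 K/W
1/R_core = 1/R_stud + 1/R_cav → R_core = 0.1243 K/W
R_outer = 0.021/(0.21×17.1) = 0.005848 K/W
R_total = 0.1317 K/W
Q = ΔT/R_total = 20/0.1317

Q ≈ 152 W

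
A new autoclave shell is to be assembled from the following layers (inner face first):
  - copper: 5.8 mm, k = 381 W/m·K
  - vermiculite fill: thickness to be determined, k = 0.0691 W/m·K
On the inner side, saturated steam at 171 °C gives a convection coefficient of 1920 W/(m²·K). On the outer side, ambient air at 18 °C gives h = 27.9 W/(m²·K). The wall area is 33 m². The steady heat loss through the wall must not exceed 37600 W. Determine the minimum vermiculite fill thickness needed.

L ≈ 6.77 mm

Model the wall as resistances in series:
R_inner film = 1/(h_i·A) = 1/(1920×33) = 1.578×10^-5 K/W
R_copper = L/(kA) = 0.0058/(381×33) = 4.613×10^-7 K/W
R_outer film = 1/(h_o·A) = 1/(27.9×33) = 0.001086 K/W
Sum of the known resistances R_other = 0.001102 K/W
Required total resistance R_tot = ΔT/Q_allow = 153/37600 = 0.004069 K/W
R_vermiculite fill = R_tot − R_other = 0.002967 K/W
L = R·k·A = 0.002967×0.0691×33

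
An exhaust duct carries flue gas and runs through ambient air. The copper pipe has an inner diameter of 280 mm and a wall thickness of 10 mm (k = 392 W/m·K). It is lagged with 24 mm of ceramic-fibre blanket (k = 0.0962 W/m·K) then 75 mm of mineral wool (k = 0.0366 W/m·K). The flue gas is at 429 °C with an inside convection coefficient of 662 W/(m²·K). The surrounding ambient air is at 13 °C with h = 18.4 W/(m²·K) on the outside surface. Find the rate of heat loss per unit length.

Cylindrical conduction, so R = ln(r₂/r₁)/(2πkL) per layer, in series:
R_inner film = 1/(h_i·2πr₁L) = 1/(662×2π×0.14×1) = 0.001717 K/W
R_copper pipe wall = ln(150/140)/(2π×392×1) = 2.801×10^-5 K/W
R_ceramic-fibre blanket = ln(174/150)/(2π×0.0962×1) = 0.2455 K/W
R_mineral wool = ln(249/174)/(2π×0.0366×1) = 1.558 K/W
R_outer film = 1/(h_o·2πr_oL) = 1/(18.4×2π×0.249×1) = 0.03474 K/W
R_total = 1.841 K/W
Q = ΔT/R_total = 416/1.841

q′ ≈ 226 W/m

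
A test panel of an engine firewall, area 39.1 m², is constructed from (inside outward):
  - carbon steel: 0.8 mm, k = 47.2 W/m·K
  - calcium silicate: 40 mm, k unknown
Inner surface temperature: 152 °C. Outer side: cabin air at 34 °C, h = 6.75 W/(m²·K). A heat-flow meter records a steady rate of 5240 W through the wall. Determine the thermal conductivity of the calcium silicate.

k ≈ 0.0546 W/(m·K)

Thermal resistances in series:
R_carbon steel = L/(kA) = 0.0008/(47.2×39.1) = 4.335×10^-7 K/W
R_outer film = 1/(h_o·A) = 1/(6.75×39.1) = 0.003789 K/W
Sum of known resistances R_other = 0.003789 K/W
Total R = ΔT/Q = 118/5240 = 0.02252 K/W
R_calcium silicate = R_total − R_other = 0.01873 K/W
k = L/(R·A) = 0.04/(0.01873×39.1)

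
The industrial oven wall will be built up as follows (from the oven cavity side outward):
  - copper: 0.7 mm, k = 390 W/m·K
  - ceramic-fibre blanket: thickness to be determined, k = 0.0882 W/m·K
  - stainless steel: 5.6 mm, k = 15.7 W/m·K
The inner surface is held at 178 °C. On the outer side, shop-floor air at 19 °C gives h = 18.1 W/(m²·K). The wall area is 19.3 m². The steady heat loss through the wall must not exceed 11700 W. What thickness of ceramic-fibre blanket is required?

L ≈ 18.2 mm

Model the wall as resistances in series:
R_copper = L/(kA) = 0.0007/(390×19.3) = 9.3×10^-8 K/W
R_stainless steel = L/(kA) = 0.0056/(15.7×19.3) = 1.848×10^-5 K/W
R_outer film = 1/(h_o·A) = 1/(18.1×19.3) = 0.002863 K/W
Sum of the known resistances R_other = 0.002881 K/W
Required total resistance R_tot = ΔT/Q_allow = 159/11700 = 0.01359 K/W
R_ceramic-fibre blanket = R_tot − R_other = 0.01071 K/W
L = R·k·A = 0.01071×0.0882×19.3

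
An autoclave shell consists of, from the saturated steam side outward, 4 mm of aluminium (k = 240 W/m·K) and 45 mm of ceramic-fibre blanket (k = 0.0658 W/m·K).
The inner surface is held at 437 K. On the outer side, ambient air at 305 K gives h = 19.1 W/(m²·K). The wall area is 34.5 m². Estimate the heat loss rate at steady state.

Q ≈ 6190 W

Model the wall as resistances in series:
R_aluminium = L/(kA) = 0.004/(240×34.5) = 4.831×10^-7 K/W
R_ceramic-fibre blanket = L/(kA) = 0.045/(0.0658×34.5) = 0.01982 K/W
R_outer film = 1/(h_o·A) = 1/(19.1×34.5) = 0.001518 K/W
R_total = 0.02134 K/W
Q = ΔT / R_total = 132 / 0.02134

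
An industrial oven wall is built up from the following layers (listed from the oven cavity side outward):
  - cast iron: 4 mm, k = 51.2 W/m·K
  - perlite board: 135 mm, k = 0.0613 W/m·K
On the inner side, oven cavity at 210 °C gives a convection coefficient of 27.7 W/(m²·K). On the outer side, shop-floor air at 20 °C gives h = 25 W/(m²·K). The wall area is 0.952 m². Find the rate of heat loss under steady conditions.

Q ≈ 79.4 W

Treating each layer as a thermal resistance in series:
R_inner film = 1/(h_i·A) = 1/(27.7×0.952) = 0.03792 K/W
R_cast iron = L/(kA) = 0.004/(51.2×0.952) = 8.206×10^-5 K/W
R_perlite board = L/(kA) = 0.135/(0.0613×0.952) = 2.313 K/W
R_outer film = 1/(h_o·A) = 1/(25×0.952) = 0.04202 K/W
R_total = 2.393 K/W
Q = ΔT / R_total = 190 / 2.393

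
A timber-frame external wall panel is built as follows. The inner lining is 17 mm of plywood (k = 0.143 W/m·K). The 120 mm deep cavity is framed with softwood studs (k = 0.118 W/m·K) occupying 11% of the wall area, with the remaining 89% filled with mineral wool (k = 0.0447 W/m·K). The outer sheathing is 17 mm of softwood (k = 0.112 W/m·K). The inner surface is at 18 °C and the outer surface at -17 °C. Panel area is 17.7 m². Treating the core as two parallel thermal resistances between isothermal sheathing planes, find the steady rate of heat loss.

Q ≈ 243 W

Sheathing layers in series; stud and cavity paths in parallel between them.
R_inner = 0.017/(0.143×17.7) = 0.006716 K/W
R_stud  = 0.12/(0.118×0.11×17.7) = 0.5223 K/W
R_cav   = 0.12/(0.0447×0.89×17.7) = 0.1704 K/W
1/R_core = 1/R_stud + 1/R_cav → R_core = 0.1285 K/W
R_outer = 0.017/(0.112×17.7) = 0.008575 K/W
R_total = 0.1438 K/W
Q = ΔT/R_total = 35/0.1438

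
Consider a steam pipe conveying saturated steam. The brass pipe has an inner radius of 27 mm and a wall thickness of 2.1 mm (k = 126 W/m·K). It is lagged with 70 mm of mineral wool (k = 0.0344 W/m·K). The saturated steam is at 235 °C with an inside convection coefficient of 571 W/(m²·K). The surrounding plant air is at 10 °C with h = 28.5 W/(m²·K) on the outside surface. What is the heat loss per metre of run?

Treating each annulus and film as a series resistance:
R_inner film = 1/(h_i·2πr₁L) = 1/(571×2π×0.027×1) = 0.01032 K/W
R_brass pipe wall = ln(29.1/27)/(2π×126×1) = 9.461×10^-5 K/W
R_mineral wool = ln(99.1/29.1)/(2π×0.0344×1) = 5.669 K/W
R_outer film = 1/(h_o·2πr_oL) = 1/(28.5×2π×0.0991×1) = 0.05635 K/W
R_total = 5.736 K/W
Q = ΔT/R_total = 225/5.736

q′ ≈ 39.2 W/m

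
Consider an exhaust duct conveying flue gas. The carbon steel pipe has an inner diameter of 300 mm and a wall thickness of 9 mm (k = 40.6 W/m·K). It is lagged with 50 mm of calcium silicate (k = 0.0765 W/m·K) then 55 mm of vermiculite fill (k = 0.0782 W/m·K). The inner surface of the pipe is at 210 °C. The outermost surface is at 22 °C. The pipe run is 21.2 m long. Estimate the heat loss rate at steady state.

Treating each annulus and film as a series resistance:
R_carbon steel pipe wall = ln(159/150)/(2π×40.6×21.2) = 1.077×10^-5 K/W
R_calcium silicate = ln(209/159)/(2π×0.0765×21.2) = 0.02683 K/W
R_vermiculite fill = ln(264/209)/(2π×0.0782×21.2) = 0.02243 K/W
R_total = 0.04927 K/W
Q = ΔT/R_total = 188/0.04927

Q ≈ 3820 W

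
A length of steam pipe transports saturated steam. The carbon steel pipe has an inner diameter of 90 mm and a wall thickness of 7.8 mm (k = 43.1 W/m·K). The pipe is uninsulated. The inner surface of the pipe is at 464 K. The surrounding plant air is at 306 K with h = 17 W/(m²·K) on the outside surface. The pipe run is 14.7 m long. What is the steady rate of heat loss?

Radial resistances (cylindrical: R_cond = ln(r_o/r_i)/(2πkL), R_conv = 1/(h·2πrL)):
R_carbon steel pipe wall = ln(52.8/45)/(2π×43.1×14.7) = 4.015×10^-5 K/W
R_outer film = 1/(h_o·2πr_oL) = 1/(17×2π×0.0528×14.7) = 0.01206 K/W
R_total = 0.0121 K/W
Q = ΔT/R_total = 158/0.0121

Q ≈ 13100 W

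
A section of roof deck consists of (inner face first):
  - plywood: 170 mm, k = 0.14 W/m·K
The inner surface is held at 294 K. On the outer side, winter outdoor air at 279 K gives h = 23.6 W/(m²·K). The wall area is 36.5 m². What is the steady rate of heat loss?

Thermal resistances in series:
R_plywood = L/(kA) = 0.17/(0.14×36.5) = 0.03327 K/W
R_outer film = 1/(h_o·A) = 1/(23.6×36.5) = 0.001161 K/W
R_total = 0.03443 K/W
Q = ΔT / R_total = 15 / 0.03443

Q ≈ 436 W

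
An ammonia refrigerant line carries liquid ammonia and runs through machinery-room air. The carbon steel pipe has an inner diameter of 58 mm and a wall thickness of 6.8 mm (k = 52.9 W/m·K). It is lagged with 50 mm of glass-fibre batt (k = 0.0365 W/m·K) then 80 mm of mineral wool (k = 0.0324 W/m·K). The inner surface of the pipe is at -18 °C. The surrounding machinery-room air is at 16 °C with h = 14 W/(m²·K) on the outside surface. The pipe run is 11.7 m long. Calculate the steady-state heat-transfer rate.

Treating each annulus and film as a series resistance:
R_carbon steel pipe wall = ln(35.8/29)/(2π×52.9×11.7) = 5.417×10^-5 K/W
R_glass-fibre batt = ln(85.8/35.8)/(2π×0.0365×11.7) = 0.3258 K/W
R_mineral wool = ln(165.8/85.8)/(2π×0.0324×11.7) = 0.2766 K/W
R_outer film = 1/(h_o·2πr_oL) = 1/(14×2π×0.1658×11.7) = 0.00586 K/W
R_total = 0.6082 K/W
Q = ΔT/R_total = 34/0.6082

Q ≈ 55.9 W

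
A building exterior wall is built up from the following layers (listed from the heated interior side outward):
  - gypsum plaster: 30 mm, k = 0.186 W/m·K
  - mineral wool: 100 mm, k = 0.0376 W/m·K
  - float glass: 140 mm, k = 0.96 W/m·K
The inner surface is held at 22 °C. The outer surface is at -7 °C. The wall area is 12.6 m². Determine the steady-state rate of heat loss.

Q ≈ 123 W

Treating each layer as a thermal resistance in series:
R_gypsum plaster = L/(kA) = 0.03/(0.186×12.6) = 0.0128 K/W
R_mineral wool = L/(kA) = 0.1/(0.0376×12.6) = 0.2111 K/W
R_float glass = L/(kA) = 0.14/(0.96×12.6) = 0.01157 K/W
R_total = 0.2355 K/W
Q = ΔT / R_total = 29 / 0.2355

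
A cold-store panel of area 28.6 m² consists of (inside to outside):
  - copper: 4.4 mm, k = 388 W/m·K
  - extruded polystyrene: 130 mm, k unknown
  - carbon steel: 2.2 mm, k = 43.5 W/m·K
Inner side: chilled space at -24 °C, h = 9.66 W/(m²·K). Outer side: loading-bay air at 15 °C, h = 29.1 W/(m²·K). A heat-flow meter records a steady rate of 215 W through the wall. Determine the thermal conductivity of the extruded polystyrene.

k ≈ 0.0257 W/(m·K)

Using the resistance-network approach (series):
R_inner film = 1/(h_i·A) = 1/(9.66×28.6) = 0.00362 K/W
R_copper = L/(kA) = 0.0044/(388×28.6) = 3.965×10^-7 K/W
R_carbon steel = L/(kA) = 0.0022/(43.5×28.6) = 1.768×10^-6 K/W
R_outer film = 1/(h_o·A) = 1/(29.1×28.6) = 0.001202 K/W
Sum of known resistances R_other = 0.004823 K/W
Total R = ΔT/Q = 39/215 = 0.1814 K/W
R_extruded polystyrene = R_total − R_other = 0.1766 K/W
k = L/(R·A) = 0.13/(0.1766×28.6)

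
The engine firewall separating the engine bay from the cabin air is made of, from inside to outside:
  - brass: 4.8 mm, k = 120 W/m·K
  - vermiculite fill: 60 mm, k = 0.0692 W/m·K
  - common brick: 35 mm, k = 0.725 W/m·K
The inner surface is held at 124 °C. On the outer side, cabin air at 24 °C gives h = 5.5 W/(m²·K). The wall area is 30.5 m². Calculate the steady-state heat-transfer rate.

Q ≈ 2780 W

Treating each layer as a thermal resistance in series:
R_brass = L/(kA) = 0.0048/(120×30.5) = 1.311×10^-6 K/W
R_vermiculite fill = L/(kA) = 0.06/(0.0692×30.5) = 0.02843 K/W
R_common brick = L/(kA) = 0.035/(0.725×30.5) = 0.001583 K/W
R_outer film = 1/(h_o·A) = 1/(5.5×30.5) = 0.005961 K/W
R_total = 0.03597 K/W
Q = ΔT / R_total = 100 / 0.03597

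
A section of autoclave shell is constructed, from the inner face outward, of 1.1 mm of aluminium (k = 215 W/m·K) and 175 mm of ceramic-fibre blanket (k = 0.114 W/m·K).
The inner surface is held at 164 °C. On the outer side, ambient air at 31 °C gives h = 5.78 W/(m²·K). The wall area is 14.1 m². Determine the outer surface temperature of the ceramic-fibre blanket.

Model the wall as resistances in series:
R_aluminium = L/(kA) = 0.0011/(215×14.1) = 3.629×10^-7 K/W
R_ceramic-fibre blanket = L/(kA) = 0.175/(0.114×14.1) = 0.1089 K/W
R_outer film = 1/(h_o·A) = 1/(5.78×14.1) = 0.01227 K/W
R_total = 0.1211 K/W;  Q = ΔT/R_total = 133/0.1211 = 1098 W
T_interface = T_inner − Q·ΣR(inner→interface) = 164 − 1100×0.1089

T ≈ 44.5 °C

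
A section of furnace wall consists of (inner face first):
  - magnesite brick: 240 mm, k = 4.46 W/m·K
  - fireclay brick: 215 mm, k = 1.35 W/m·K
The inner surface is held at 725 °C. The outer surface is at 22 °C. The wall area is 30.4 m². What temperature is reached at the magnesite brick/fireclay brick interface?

Series thermal resistances:
R_magnesite brick = L/(kA) = 0.24/(4.46×30.4) = 0.00177 K/W
R_fireclay brick = L/(kA) = 0.215/(1.35×30.4) = 0.005239 K/W
R_total = 0.007009 K/W;  Q = ΔT/R_total = 703/0.007009 = 100300 W
T_interface = T_inner − Q·ΣR(inner→interface) = 725 − 100000×0.00177

T ≈ 547 °C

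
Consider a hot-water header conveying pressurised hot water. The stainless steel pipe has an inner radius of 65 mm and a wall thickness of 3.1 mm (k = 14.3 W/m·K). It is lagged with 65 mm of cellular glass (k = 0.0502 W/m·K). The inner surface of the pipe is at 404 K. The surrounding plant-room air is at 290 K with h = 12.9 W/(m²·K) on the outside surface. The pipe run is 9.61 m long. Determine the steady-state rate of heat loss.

Q ≈ 494 W

Treating each annulus and film as a series resistance:
R_stainless steel pipe wall = ln(68.1/65)/(2π×14.3×9.61) = 5.396×10^-5 K/W
R_cellular glass = ln(133.1/68.1)/(2π×0.0502×9.61) = 0.2211 K/W
R_outer film = 1/(h_o·2πr_oL) = 1/(12.9×2π×0.1331×9.61) = 0.009646 K/W
R_total = 0.2308 K/W
Q = ΔT/R_total = 114/0.2308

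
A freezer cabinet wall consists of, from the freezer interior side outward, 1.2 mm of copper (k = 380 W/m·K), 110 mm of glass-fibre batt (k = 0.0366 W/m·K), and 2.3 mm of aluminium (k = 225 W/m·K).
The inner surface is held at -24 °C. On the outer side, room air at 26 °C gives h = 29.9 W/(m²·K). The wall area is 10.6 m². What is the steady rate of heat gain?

Q ≈ 174 W

Model the wall as resistances in series:
R_copper = L/(kA) = 0.0012/(380×10.6) = 2.979×10^-7 K/W
R_glass-fibre batt = L/(kA) = 0.11/(0.0366×10.6) = 0.2835 K/W
R_aluminium = L/(kA) = 0.0023/(225×10.6) = 9.644×10^-7 K/W
R_outer film = 1/(h_o·A) = 1/(29.9×10.6) = 0.003155 K/W
R_total = 0.2867 K/W
Q = ΔT / R_total = 50 / 0.2867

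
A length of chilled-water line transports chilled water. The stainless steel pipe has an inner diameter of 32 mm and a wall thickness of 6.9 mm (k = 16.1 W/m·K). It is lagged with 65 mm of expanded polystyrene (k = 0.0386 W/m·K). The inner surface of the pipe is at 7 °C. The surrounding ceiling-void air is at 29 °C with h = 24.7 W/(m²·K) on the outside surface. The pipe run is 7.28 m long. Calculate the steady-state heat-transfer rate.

Q ≈ 28.5 W

For a radial system each layer contributes R = ln(r_out/r_in)/(2πkL); films add R = 1/(hA).
R_stainless steel pipe wall = ln(22.9/16)/(2π×16.1×7.28) = 4.869×10^-4 K/W
R_expanded polystyrene = ln(87.9/22.9)/(2π×0.0386×7.28) = 0.7618 K/W
R_outer film = 1/(h_o·2πr_oL) = 1/(24.7×2π×0.0879×7.28) = 0.01007 K/W
R_total = 0.7724 K/W
Q = ΔT/R_total = 22/0.7724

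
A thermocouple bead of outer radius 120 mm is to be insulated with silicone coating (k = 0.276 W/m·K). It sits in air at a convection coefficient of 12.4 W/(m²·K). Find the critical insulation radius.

For a sphere r_cr = 2k/h = 2×0.276/12.4
r_cr = 44.5 mm; since the bare radius (120 mm) is above r_cr, any added insulation will reduce heat loss.

r_cr ≈ 44.5 mm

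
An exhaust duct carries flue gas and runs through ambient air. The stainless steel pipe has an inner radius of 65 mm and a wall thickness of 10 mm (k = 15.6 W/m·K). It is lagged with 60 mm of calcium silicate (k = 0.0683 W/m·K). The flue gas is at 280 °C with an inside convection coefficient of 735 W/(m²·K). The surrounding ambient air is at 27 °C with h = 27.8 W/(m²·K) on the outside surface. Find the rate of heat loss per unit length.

q′ ≈ 179 W/m

For a radial system each layer contributes R = ln(r_out/r_in)/(2πkL); films add R = 1/(hA).
R_inner film = 1/(h_i·2πr₁L) = 1/(735×2π×0.065×1) = 0.003331 K/W
R_stainless steel pipe wall = ln(75/65)/(2π×15.6×1) = 0.00146 K/W
R_calcium silicate = ln(135/75)/(2π×0.0683×1) = 1.37 K/W
R_outer film = 1/(h_o·2πr_oL) = 1/(27.8×2π×0.135×1) = 0.04241 K/W
R_total = 1.417 K/W
Q = ΔT/R_total = 253/1.417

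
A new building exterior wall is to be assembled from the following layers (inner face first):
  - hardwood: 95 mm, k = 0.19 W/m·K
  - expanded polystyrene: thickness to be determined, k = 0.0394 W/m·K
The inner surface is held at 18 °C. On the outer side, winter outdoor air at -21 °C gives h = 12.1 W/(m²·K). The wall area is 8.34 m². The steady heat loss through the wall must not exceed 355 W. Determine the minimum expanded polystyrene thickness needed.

Using the resistance-network approach (series):
R_hardwood = L/(kA) = 0.095/(0.19×8.34) = 0.05995 K/W
R_outer film = 1/(h_o·A) = 1/(12.1×8.34) = 0.009909 K/W
Sum of the known resistances R_other = 0.06986 K/W
Required total resistance R_tot = ΔT/Q_allow = 39/355 = 0.1099 K/W
R_expanded polystyrene = R_tot − R_other = 0.04 K/W
L = R·k·A = 0.04×0.0394×8.34

L ≈ 13.1 mm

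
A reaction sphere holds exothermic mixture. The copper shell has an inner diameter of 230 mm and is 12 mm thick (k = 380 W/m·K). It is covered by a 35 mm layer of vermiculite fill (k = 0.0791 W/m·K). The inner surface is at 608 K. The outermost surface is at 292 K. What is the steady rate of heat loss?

Q ≈ 185 W

Radial (spherical) resistances in series:
R_copper shell = (1/0.115 − 1/0.127)/(4π×380) = 1.721×10^-4 K/W
R_vermiculite fill = (1/0.127 − 1/0.162)/(4π×0.0791) = 1.711 K/W
R_total = 1.712 K/W
Q = ΔT/R_total = 316/1.712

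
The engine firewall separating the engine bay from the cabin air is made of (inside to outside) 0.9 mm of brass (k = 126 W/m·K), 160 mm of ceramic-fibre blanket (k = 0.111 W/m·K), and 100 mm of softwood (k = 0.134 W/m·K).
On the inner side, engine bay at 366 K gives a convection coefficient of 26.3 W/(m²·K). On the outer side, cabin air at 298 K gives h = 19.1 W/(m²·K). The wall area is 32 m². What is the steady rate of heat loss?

Using the resistance-network approach (series):
R_inner film = 1/(h_i·A) = 1/(26.3×32) = 0.001188 K/W
R_brass = L/(kA) = 0.0009/(126×32) = 2.232×10^-7 K/W
R_ceramic-fibre blanket = L/(kA) = 0.16/(0.111×32) = 0.04505 K/W
R_softwood = L/(kA) = 0.1/(0.134×32) = 0.02332 K/W
R_outer film = 1/(h_o·A) = 1/(19.1×32) = 0.001636 K/W
R_total = 0.07119 K/W
Q = ΔT / R_total = 68 / 0.07119

Q ≈ 955 W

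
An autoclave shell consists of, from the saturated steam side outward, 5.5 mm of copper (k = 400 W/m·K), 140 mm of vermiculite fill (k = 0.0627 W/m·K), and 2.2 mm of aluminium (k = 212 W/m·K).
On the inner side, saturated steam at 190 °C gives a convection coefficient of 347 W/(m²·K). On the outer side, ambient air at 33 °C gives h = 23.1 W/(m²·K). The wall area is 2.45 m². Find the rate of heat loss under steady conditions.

Treating each layer as a thermal resistance in series:
R_inner film = 1/(h_i·A) = 1/(347×2.45) = 0.001176 K/W
R_copper = L/(kA) = 0.0055/(400×2.45) = 5.612×10^-6 K/W
R_vermiculite fill = L/(kA) = 0.14/(0.0627×2.45) = 0.9114 K/W
R_aluminium = L/(kA) = 0.0022/(212×2.45) = 4.236×10^-6 K/W
R_outer film = 1/(h_o·A) = 1/(23.1×2.45) = 0.01767 K/W
R_total = 0.9302 K/W
Q = ΔT / R_total = 157 / 0.9302

Q ≈ 169 W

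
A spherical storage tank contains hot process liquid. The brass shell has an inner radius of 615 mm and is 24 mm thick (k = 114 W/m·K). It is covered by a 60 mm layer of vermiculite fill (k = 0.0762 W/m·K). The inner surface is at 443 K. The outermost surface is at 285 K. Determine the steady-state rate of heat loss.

Q ≈ 1130 W

Spherical conduction: R = (1/r_in − 1/r_out)/(4πk) per layer; series-sum.
R_brass shell = (1/0.615 − 1/0.639)/(4π×114) = 4.263×10^-5 K/W
R_vermiculite fill = (1/0.639 − 1/0.699)/(4π×0.0762) = 0.1403 K/W
R_total = 0.1403 K/W
Q = ΔT/R_total = 158/0.1403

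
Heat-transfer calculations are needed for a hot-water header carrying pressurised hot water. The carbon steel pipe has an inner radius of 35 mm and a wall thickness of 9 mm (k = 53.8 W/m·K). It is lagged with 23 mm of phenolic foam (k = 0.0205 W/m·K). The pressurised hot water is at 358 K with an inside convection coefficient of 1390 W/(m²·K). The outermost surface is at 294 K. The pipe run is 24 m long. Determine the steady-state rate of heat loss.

Per-layer cylindrical resistances, series-summed:
R_inner film = 1/(h_i·2πr₁L) = 1/(1390×2π×0.035×24) = 1.363×10^-4 K/W
R_carbon steel pipe wall = ln(44/35)/(2π×53.8×24) = 2.821×10^-5 K/W
R_phenolic foam = ln(67/44)/(2π×0.0205×24) = 0.136 K/W
R_total = 0.1362 K/W
Q = ΔT/R_total = 64/0.1362

Q ≈ 470 W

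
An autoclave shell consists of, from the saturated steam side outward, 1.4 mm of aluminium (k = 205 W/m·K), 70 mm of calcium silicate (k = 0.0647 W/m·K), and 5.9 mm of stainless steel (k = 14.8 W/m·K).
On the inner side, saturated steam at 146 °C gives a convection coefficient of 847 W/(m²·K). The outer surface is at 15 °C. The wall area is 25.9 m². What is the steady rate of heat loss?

Using the resistance-network approach (series):
R_inner film = 1/(h_i·A) = 1/(847×25.9) = 4.558×10^-5 K/W
R_aluminium = L/(kA) = 0.0014/(205×25.9) = 2.637×10^-7 K/W
R_calcium silicate = L/(kA) = 0.07/(0.0647×25.9) = 0.04177 K/W
R_stainless steel = L/(kA) = 0.0059/(14.8×25.9) = 1.539×10^-5 K/W
R_total = 0.04183 K/W
Q = ΔT / R_total = 131 / 0.04183

Q ≈ 3130 W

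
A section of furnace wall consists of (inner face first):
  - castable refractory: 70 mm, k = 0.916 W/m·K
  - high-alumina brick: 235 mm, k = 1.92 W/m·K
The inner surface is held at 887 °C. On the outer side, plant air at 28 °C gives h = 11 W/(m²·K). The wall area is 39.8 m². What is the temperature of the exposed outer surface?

T ≈ 298 °C

Treating each layer as a thermal resistance in series:
R_castable refractory = L/(kA) = 0.07/(0.916×39.8) = 0.00192 K/W
R_high-alumina brick = L/(kA) = 0.235/(1.92×39.8) = 0.003075 K/W
R_outer film = 1/(h_o·A) = 1/(11×39.8) = 0.002284 K/W
R_total = 0.00728 K/W;  Q = ΔT/R_total = 859/0.00728 = 118000 W
T_interface = T_inner − Q·ΣR(inner→interface) = 887 − 118000×0.004995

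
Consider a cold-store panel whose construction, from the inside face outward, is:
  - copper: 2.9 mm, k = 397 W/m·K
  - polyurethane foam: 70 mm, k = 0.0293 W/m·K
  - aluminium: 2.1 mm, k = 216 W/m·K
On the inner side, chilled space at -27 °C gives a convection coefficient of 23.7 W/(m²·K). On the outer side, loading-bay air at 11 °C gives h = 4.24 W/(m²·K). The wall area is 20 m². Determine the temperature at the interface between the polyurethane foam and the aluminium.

Treating each layer as a thermal resistance in series:
R_inner film = 1/(h_i·A) = 1/(23.7×20) = 0.00211 K/W
R_copper = L/(kA) = 0.0029/(397×20) = 3.652×10^-7 K/W
R_polyurethane foam = L/(kA) = 0.07/(0.0293×20) = 0.1195 K/W
R_aluminium = L/(kA) = 0.0021/(216×20) = 4.861×10^-7 K/W
R_outer film = 1/(h_o·A) = 1/(4.24×20) = 0.01179 K/W
R_total = 0.1334 K/W;  Q = ΔT/R_total = 38/0.1334 = 284.9 W
T_interface = T_inner + Q·ΣR(inner→interface) = -27 + 285×0.1216

T ≈ 7.64 °C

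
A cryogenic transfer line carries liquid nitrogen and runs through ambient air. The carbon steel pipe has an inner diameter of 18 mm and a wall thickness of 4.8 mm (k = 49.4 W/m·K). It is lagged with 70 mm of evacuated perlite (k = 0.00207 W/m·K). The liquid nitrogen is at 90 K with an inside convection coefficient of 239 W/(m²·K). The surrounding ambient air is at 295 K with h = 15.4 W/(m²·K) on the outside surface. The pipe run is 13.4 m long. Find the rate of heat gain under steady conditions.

Per-layer cylindrical resistances, series-summed:
R_inner film = 1/(h_i·2πr₁L) = 1/(239×2π×0.009×13.4) = 0.005522 K/W
R_carbon steel pipe wall = ln(13.8/9)/(2π×49.4×13.4) = 1.028×10^-4 K/W
R_evacuated perlite = ln(83.8/13.8)/(2π×0.00207×13.4) = 10.35 K/W
R_outer film = 1/(h_o·2πr_oL) = 1/(15.4×2π×0.0838×13.4) = 0.009203 K/W
R_total = 10.36 K/W
Q = ΔT/R_total = 205/10.36

Q ≈ 19.8 W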